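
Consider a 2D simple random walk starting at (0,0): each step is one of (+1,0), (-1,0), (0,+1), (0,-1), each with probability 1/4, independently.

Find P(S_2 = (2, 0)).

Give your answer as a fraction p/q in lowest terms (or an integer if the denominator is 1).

Let h be the number of horizontal steps (so 2-h are vertical). To end at (2,0) need (h+2)/2 right-steps and ((2-h)+0)/2 up-steps.
Sum over h with 2 ≤ h ≤ 2, h ≡ 0 (mod 2), 2-h ≡ 0 (mod 2):
h=2: C(2,2)·C(2,2)·C(0,0) = 1·1·1 = 1
Total favorable: 1
Total paths: 4^2 = 16
P = 1/16 = 1/16

Answer: 1/16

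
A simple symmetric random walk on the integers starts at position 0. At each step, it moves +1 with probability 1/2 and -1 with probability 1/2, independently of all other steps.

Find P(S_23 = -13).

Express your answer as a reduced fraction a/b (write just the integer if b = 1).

Answer: 33649/8388608

Derivation:
To reach position -13 after 23 steps: need 5 steps of +1 and 18 of -1.
Favorable paths: C(23,5) = 33649
Total paths: 2^23 = 8388608
P = 33649/8388608 = 33649/8388608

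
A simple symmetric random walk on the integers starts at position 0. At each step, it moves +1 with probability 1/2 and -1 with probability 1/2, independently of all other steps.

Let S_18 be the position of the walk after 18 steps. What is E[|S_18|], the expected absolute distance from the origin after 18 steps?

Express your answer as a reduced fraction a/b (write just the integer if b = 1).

S_18 takes values m ≡ 0 (mod 2) with |m| ≤ 18; P(S_18=m) = C(18,(18+m)/2)/2^18.
Total paths: 2^18 = 262144
Distribution: P(S=-18)=1/262144, P(S=-16)=18/262144, P(S=-14)=153/262144, P(S=-12)=816/262144, P(S=-10)=3060/262144, P(S=-8)=8568/262144, P(S=-6)=18564/262144, P(S=-4)=31824/262144, P(S=-2)=43758/262144, P(S=0)=48620/262144, P(S=2)=43758/262144, P(S=4)=31824/262144, P(S=6)=18564/262144, P(S=8)=8568/262144, P(S=10)=3060/262144, P(S=12)=816/262144, P(S=14)=153/262144, P(S=16)=18/262144, P(S=18)=1/262144
E[|S_18|] = Σ_m |m|·P(S_18=m) = 875160/262144 = 109395/32768

Answer: 109395/32768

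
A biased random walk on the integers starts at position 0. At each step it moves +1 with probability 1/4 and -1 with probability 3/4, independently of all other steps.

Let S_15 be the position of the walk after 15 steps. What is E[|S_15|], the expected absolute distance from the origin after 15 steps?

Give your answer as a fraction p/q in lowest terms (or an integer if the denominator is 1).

S_15 takes values m ≡ 1 (mod 2) with |m| ≤ 15; P(S_15=m) = C(15,(15+m)/2) · (1/4)^((15+m)/2) · (3/4)^((15-m)/2).
Distribution: P(S=-15)=14348907/1073741824, P(S=-13)=71744535/1073741824, P(S=-11)=167403915/1073741824, P(S=-9)=241805655/1073741824, P(S=-7)=241805655/1073741824, P(S=-5)=177324147/1073741824, P(S=-3)=98513415/1073741824, P(S=-1)=42220035/1073741824, P(S=1)=14073345/1073741824, P(S=3)=3648645/1073741824, P(S=5)=729729/1073741824, P(S=7)=110565/1073741824, P(S=9)=12285/1073741824, P(S=11)=945/1073741824, P(S=13)=45/1073741824, P(S=15)=1/1073741824
E[|S_15|] = Σ_m |m|·P(S_15=m) = 253505955/33554432

Answer: 253505955/33554432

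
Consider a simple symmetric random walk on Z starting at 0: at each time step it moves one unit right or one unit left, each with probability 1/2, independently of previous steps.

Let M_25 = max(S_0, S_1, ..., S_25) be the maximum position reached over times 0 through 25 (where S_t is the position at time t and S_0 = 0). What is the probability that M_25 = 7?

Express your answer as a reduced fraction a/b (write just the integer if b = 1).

Answer: 2042975/33554432

Derivation:
Let M_25 = max(S_0,...,S_25). Use the reflection principle: for j ≥ 1, #{paths with M_25 ≥ j} = #{S_25 ≥ j} + #{S_25 ≥ j+1}.
By reflection, #{M_25 ≥ 7} = #{S_25 ≥ 7} + #{S_25 ≥ 8} = 3850756 + 1807781 = 5658537.
#{M_25 ≥ 8} = #{S_25 ≥ 8} + #{S_25 ≥ 9} = 1807781 + 1807781 = 3615562.
#{M_25 = 7} = 5658537 - 3615562 = 2042975.
P(M_25 = 7) = 2042975/33554432 = 2042975/33554432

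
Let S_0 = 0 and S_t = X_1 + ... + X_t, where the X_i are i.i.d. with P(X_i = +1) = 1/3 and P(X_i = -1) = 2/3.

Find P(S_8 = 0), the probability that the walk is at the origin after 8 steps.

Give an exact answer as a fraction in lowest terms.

To be at 0 after 8 steps: need exactly 4 steps of +1 and 4 of -1.
Number of such sequences: C(8,4) = 70
Each has probability (1/3)^4 · (2/3)^4 = 16/6561
P = 70 · 16/6561 = 1120/6561

Answer: 1120/6561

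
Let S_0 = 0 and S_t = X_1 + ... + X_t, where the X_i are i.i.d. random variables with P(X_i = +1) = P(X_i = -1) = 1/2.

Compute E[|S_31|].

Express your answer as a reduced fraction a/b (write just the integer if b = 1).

S_31 takes values m ≡ 1 (mod 2) with |m| ≤ 31; P(S_31=m) = C(31,(31+m)/2)/2^31.
Total paths: 2^31 = 2147483648
Distribution: P(S=-31)=1/2147483648, P(S=-29)=31/2147483648, P(S=-27)=465/2147483648, P(S=-25)=4495/2147483648, P(S=-23)=31465/2147483648, P(S=-21)=169911/2147483648, P(S=-19)=736281/2147483648, P(S=-17)=2629575/2147483648, P(S=-15)=7888725/2147483648, P(S=-13)=20160075/2147483648, P(S=-11)=44352165/2147483648, P(S=-9)=84672315/2147483648, P(S=-7)=141120525/2147483648, P(S=-5)=206253075/2147483648, P(S=-3)=265182525/2147483648, P(S=-1)=300540195/2147483648, P(S=1)=300540195/2147483648, P(S=3)=265182525/2147483648, P(S=5)=206253075/2147483648, P(S=7)=141120525/2147483648, P(S=9)=84672315/2147483648, P(S=11)=44352165/2147483648, P(S=13)=20160075/2147483648, P(S=15)=7888725/2147483648, P(S=17)=2629575/2147483648, P(S=19)=736281/2147483648, P(S=21)=169911/2147483648, P(S=23)=31465/2147483648, P(S=25)=4495/2147483648, P(S=27)=465/2147483648, P(S=29)=31/2147483648, P(S=31)=1/2147483648
E[|S_31|] = Σ_m |m|·P(S_31=m) = 9617286240/2147483648 = 300540195/67108864

Answer: 300540195/67108864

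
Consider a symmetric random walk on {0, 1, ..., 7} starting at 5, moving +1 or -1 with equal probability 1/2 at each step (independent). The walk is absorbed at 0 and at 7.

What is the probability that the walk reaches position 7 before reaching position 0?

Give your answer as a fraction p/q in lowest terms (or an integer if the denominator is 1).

Answer: 5/7

Derivation:
Symmetric walk (p = 1/2): the harmonic-function argument gives P(hit 7 before 0 | start at 5) = a/N.
P = 5/7 = 5/7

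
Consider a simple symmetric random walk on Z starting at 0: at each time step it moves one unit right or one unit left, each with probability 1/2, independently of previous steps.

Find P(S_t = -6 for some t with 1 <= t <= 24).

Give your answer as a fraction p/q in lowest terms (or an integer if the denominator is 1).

Answer: 962689/4194304

Derivation:
Count via complement. Let g(t,s) = #length-t paths at position s with S_1..S_t all ≠ -6.
g(t,s) = g(t-1,s-1) + g(t-1,s+1) for s ≠ -6; g(t,-6) = 0.
t=0: g(0,0)=1
t=1: g(1,-1)=1 g(1,1)=1
t=2: g(2,-2)=1 g(2,0)=2 g(2,2)=1
t=3: g(3,-3)=1 g(3,-1)=3 g(3,1)=3 g(3,3)=1
t=4: g(4,-4)=1 g(4,-2)=4 g(4,0)=6 g(4,2)=4 g(4,4)=1
t=5: g(5,-5)=1 g(5,-3)=5 g(5,-1)=10 g(5,1)=10 g(5,3)=5 g(5,5)=1
t=6: g(6,-4)=6 g(6,-2)=15 g(6,0)=20 g(6,2)=15 g(6,4)=6 g(6,6)=1
t=7: g(7,-5)=6 g(7,-3)=21 g(7,-1)=35 g(7,1)=35 g(7,3)=21 g(7,5)=7 g(7,7)=1
t=8: g(8,-4)=27 g(8,-2)=56 g(8,0)=70 g(8,2)=56 g(8,4)=28 g(8,6)=8 g(8,8)=1
t=9: g(9,-5)=27 g(9,-3)=83 g(9,-1)=126 g(9,1)=126 g(9,3)=84 g(9,5)=36 g(9,7)=9 g(9,9)=1
t=10: g(10,-4)=110 g(10,-2)=209 g(10,0)=252 g(10,2)=210 g(10,4)=120 g(10,6)=45 g(10,8)=10 g(10,10)=1
t=11: g(11,-5)=110 g(11,-3)=319 g(11,-1)=461 g(11,1)=462 g(11,3)=330 g(11,5)=165 g(11,7)=55 g(11,9)=11 g(11,11)=1
t=12: g(12,-4)=429 g(12,-2)=780 g(12,0)=923 g(12,2)=792 g(12,4)=495 g(12,6)=220 g(12,8)=66 g(12,10)=12 g(12,12)=1
t=13: g(13,-5)=429 g(13,-3)=1209 g(13,-1)=1703 g(13,1)=1715 g(13,3)=1287 g(13,5)=715 g(13,7)=286 g(13,9)=78 g(13,11)=13 g(13,13)=1
t=14: g(14,-4)=1638 g(14,-2)=2912 g(14,0)=3418 g(14,2)=3002 g(14,4)=2002 g(14,6)=1001 g(14,8)=364 g(14,10)=91 g(14,12)=14 g(14,14)=1
t=15: g(15,-5)=1638 g(15,-3)=4550 g(15,-1)=6330 g(15,1)=6420 g(15,3)=5004 g(15,5)=3003 g(15,7)=1365 g(15,9)=455 g(15,11)=105 g(15,13)=15 g(15,15)=1
t=16: g(16,-4)=6188 g(16,-2)=10880 g(16,0)=12750 g(16,2)=11424 g(16,4)=8007 g(16,6)=4368 g(16,8)=1820 g(16,10)=560 g(16,12)=120 g(16,14)=16 g(16,16)=1
t=17: g(17,-5)=6188 g(17,-3)=17068 g(17,-1)=23630 g(17,1)=24174 g(17,3)=19431 g(17,5)=12375 g(17,7)=6188 g(17,9)=2380 g(17,11)=680 g(17,13)=136 g(17,15)=17 g(17,17)=1
t=18: g(18,-4)=23256 g(18,-2)=40698 g(18,0)=47804 g(18,2)=43605 g(18,4)=31806 g(18,6)=18563 g(18,8)=8568 g(18,10)=3060 g(18,12)=816 g(18,14)=153 g(18,16)=18 g(18,18)=1
t=19: g(19,-5)=23256 g(19,-3)=63954 g(19,-1)=88502 g(19,1)=91409 g(19,3)=75411 g(19,5)=50369 g(19,7)=27131 g(19,9)=11628 g(19,11)=3876 g(19,13)=969 g(19,15)=171 g(19,17)=19 g(19,19)=1
t=20: g(20,-4)=87210 g(20,-2)=152456 g(20,0)=179911 g(20,2)=166820 g(20,4)=125780 g(20,6)=77500 g(20,8)=38759 g(20,10)=15504 g(20,12)=4845 g(20,14)=1140 g(20,16)=190 g(20,18)=20 g(20,20)=1
t=21: g(21,-5)=87210 g(21,-3)=239666 g(21,-1)=332367 g(21,1)=346731 g(21,3)=292600 g(21,5)=203280 g(21,7)=116259 g(21,9)=54263 g(21,11)=20349 g(21,13)=5985 g(21,15)=1330 g(21,17)=210 g(21,19)=21 g(21,21)=1
t=22: g(22,-4)=326876 g(22,-2)=572033 g(22,0)=679098 g(22,2)=639331 g(22,4)=495880 g(22,6)=319539 g(22,8)=170522 g(22,10)=74612 g(22,12)=26334 g(22,14)=7315 g(22,16)=1540 g(22,18)=231 g(22,20)=22 g(22,22)=1
t=23: g(23,-5)=326876 g(23,-3)=898909 g(23,-1)=1251131 g(23,1)=1318429 g(23,3)=1135211 g(23,5)=815419 g(23,7)=490061 g(23,9)=245134 g(23,11)=100946 g(23,13)=33649 g(23,15)=8855 g(23,17)=1771 g(23,19)=253 g(23,21)=23 g(23,23)=1
t=24: g(24,-4)=1225785 g(24,-2)=2150040 g(24,0)=2569560 g(24,2)=2453640 g(24,4)=1950630 g(24,6)=1305480 g(24,8)=735195 g(24,10)=346080 g(24,12)=134595 g(24,14)=42504 g(24,16)=10626 g(24,18)=2024 g(24,20)=276 g(24,22)=24 g(24,24)=1
Paths never hitting -6: Σ_s g(24,s) = 12926460
Paths hitting -6: 2^24 - 12926460 = 3850756
P = 3850756/16777216 = 962689/4194304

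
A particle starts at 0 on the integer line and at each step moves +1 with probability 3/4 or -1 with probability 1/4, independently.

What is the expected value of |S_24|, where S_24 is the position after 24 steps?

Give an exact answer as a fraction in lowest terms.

S_24 takes values m ≡ 0 (mod 2) with |m| ≤ 24; P(S_24=m) = C(24,(24+m)/2) · (3/4)^((24+m)/2) · (1/4)^((24-m)/2).
Distribution: P(S=-24)=1/281474976710656, P(S=-22)=9/35184372088832, P(S=-20)=621/70368744177664, P(S=-18)=6831/35184372088832, P(S=-16)=430353/140737488355328, P(S=-14)=1291059/35184372088832, P(S=-12)=24530121/70368744177664, P(S=-10)=94616181/35184372088832, P(S=-8)=4825425231/281474976710656, P(S=-6)=1608475077/17592186044416, P(S=-4)=14476275693/35184372088832, P(S=-2)=27636526323/17592186044416, P(S=0)=359274842199/70368744177664, P(S=2)=248728736907/17592186044416, P(S=4)=1172578331133/35184372088832, P(S=6)=1172578331133/17592186044416, P(S=8)=31659614940591/281474976710656, P(S=10)=5586990871869/35184372088832, P(S=12)=13036312034361/70368744177664, P(S=14)=6175095174171/35184372088832, P(S=16)=18525285522513/140737488355328, P(S=18)=2646469360359/35184372088832, P(S=20)=2165293113021/70368744177664, P(S=22)=282429536481/35184372088832, P(S=24)=282429536481/281474976710656
E[|S_24|] = Σ_m |m|·P(S_24=m) = 105649962067677/8796093022208

Answer: 105649962067677/8796093022208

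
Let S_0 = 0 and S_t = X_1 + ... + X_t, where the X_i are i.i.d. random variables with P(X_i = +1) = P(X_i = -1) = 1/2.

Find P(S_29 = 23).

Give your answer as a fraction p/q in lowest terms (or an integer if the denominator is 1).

Answer: 1827/268435456

Derivation:
To reach position 23 after 29 steps: need 26 steps of +1 and 3 of -1.
Favorable paths: C(29,26) = 3654
Total paths: 2^29 = 536870912
P = 3654/536870912 = 1827/268435456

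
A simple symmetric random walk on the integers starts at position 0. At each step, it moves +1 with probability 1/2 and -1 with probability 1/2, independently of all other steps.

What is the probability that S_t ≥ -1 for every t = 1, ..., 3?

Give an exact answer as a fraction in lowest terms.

Answer: 3/4

Derivation:
Let f(t,s) = #length-t paths at position s with S_1..S_t all ≥ -1.
f(t,s) = f(t-1,s-1) + f(t-1,s+1) for s ≥ -1; f(t,s) = 0 for s < -1.
t=0: f(0,0)=1
t=1: f(1,-1)=1 f(1,1)=1
t=2: f(2,0)=2 f(2,2)=1
t=3: f(3,-1)=2 f(3,1)=3 f(3,3)=1
Σ_s f(3,s) = 6
P = 6/8 = 3/4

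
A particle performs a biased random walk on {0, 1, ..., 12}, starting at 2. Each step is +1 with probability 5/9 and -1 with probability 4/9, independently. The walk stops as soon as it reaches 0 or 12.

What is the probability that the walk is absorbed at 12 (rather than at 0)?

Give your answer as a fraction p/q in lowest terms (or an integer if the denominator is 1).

Biased walk: p = 5/9, q = 4/9, r = q/p = 4/5
Gambler's ruin: P(hit 12 before 0 | start at 2) = (1 - r^a)/(1 - r^N)
r^2 = 16/25; r^12 = 16777216/244140625
P = (1 - 16/25) / (1 - 16777216/244140625) = 9/25 / 227363409/244140625 = 9765625/25262601

Answer: 9765625/25262601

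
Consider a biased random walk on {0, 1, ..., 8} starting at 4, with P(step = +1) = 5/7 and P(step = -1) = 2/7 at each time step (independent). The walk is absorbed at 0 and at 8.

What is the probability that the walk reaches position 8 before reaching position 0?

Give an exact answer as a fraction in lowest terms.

Answer: 625/641

Derivation:
Biased walk: p = 5/7, q = 2/7, r = q/p = 2/5
Gambler's ruin: P(hit 8 before 0 | start at 4) = (1 - r^a)/(1 - r^N)
r^4 = 16/625; r^8 = 256/390625
P = (1 - 16/625) / (1 - 256/390625) = 609/625 / 390369/390625 = 625/641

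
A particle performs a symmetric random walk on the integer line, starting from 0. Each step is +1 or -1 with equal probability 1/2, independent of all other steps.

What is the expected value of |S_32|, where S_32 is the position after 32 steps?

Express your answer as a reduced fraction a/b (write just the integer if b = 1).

S_32 takes values m ≡ 0 (mod 2) with |m| ≤ 32; P(S_32=m) = C(32,(32+m)/2)/2^32.
Total paths: 2^32 = 4294967296
Distribution: P(S=-32)=1/4294967296, P(S=-30)=32/4294967296, P(S=-28)=496/4294967296, P(S=-26)=4960/4294967296, P(S=-24)=35960/4294967296, P(S=-22)=201376/4294967296, P(S=-20)=906192/4294967296, P(S=-18)=3365856/4294967296, P(S=-16)=10518300/4294967296, P(S=-14)=28048800/4294967296, P(S=-12)=64512240/4294967296, P(S=-10)=129024480/4294967296, P(S=-8)=225792840/4294967296, P(S=-6)=347373600/4294967296, P(S=-4)=471435600/4294967296, P(S=-2)=565722720/4294967296, P(S=0)=601080390/4294967296, P(S=2)=565722720/4294967296, P(S=4)=471435600/4294967296, P(S=6)=347373600/4294967296, P(S=8)=225792840/4294967296, P(S=10)=129024480/4294967296, P(S=12)=64512240/4294967296, P(S=14)=28048800/4294967296, P(S=16)=10518300/4294967296, P(S=18)=3365856/4294967296, P(S=20)=906192/4294967296, P(S=22)=201376/4294967296, P(S=24)=35960/4294967296, P(S=26)=4960/4294967296, P(S=28)=496/4294967296, P(S=30)=32/4294967296, P(S=32)=1/4294967296
E[|S_32|] = Σ_m |m|·P(S_32=m) = 19234572480/4294967296 = 300540195/67108864

Answer: 300540195/67108864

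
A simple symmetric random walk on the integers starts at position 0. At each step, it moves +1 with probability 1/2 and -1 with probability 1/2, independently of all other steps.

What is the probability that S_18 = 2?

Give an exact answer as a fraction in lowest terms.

To reach position 2 after 18 steps: need 10 steps of +1 and 8 of -1.
Favorable paths: C(18,10) = 43758
Total paths: 2^18 = 262144
P = 43758/262144 = 21879/131072

Answer: 21879/131072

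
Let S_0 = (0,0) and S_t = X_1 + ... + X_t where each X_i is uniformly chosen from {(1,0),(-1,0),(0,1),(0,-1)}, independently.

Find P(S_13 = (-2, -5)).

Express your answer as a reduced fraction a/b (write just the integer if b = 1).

Let h be the number of horizontal steps (so 13-h are vertical). To end at (-2,-5) need (h-2)/2 right-steps and ((13-h)-5)/2 up-steps.
Sum over h with 2 ≤ h ≤ 8, h ≡ 0 (mod 2), 13-h ≡ 1 (mod 2):
h=2: C(13,2)·C(2,0)·C(11,3) = 78·1·165 = 12870
h=4: C(13,4)·C(4,1)·C(9,2) = 715·4·36 = 102960
h=6: C(13,6)·C(6,2)·C(7,1) = 1716·15·7 = 180180
h=8: C(13,8)·C(8,3)·C(5,0) = 1287·56·1 = 72072
Total favorable: 368082
Total paths: 4^13 = 67108864
P = 368082/67108864 = 184041/33554432

Answer: 184041/33554432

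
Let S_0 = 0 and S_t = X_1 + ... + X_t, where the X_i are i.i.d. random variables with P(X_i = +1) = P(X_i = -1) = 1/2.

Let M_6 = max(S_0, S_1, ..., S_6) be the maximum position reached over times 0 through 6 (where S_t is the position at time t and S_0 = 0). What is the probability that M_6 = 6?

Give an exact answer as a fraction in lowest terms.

Answer: 1/64

Derivation:
Let M_6 = max(S_0,...,S_6). Use the reflection principle: for j ≥ 1, #{paths with M_6 ≥ j} = #{S_6 ≥ j} + #{S_6 ≥ j+1}.
By reflection, #{M_6 ≥ 6} = #{S_6 ≥ 6} + #{S_6 ≥ 7} = 1 + 0 = 1.
#{M_6 ≥ 7} = #{S_6 ≥ 7} + #{S_6 ≥ 8} = 0 + 0 = 0.
#{M_6 = 6} = 1 - 0 = 1.
P(M_6 = 6) = 1/64 = 1/64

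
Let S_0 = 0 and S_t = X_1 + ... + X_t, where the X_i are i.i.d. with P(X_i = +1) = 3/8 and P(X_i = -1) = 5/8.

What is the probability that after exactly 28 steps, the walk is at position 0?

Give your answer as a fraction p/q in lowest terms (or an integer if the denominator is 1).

To be at 0 after 28 steps: need exactly 14 steps of +1 and 14 of -1.
Number of such sequences: C(28,14) = 40116600
Each has probability (3/8)^14 · (5/8)^14 = 29192926025390625/19342813113834066795298816
P = 40116600 · 29192926025390625/19342813113834066795298816 = 146390117023773193359375/2417851639229258349412352

Answer: 146390117023773193359375/2417851639229258349412352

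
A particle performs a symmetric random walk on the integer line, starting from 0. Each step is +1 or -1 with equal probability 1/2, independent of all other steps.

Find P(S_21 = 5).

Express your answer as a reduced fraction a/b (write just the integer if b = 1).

To reach position 5 after 21 steps: need 13 steps of +1 and 8 of -1.
Favorable paths: C(21,13) = 203490
Total paths: 2^21 = 2097152
P = 203490/2097152 = 101745/1048576

Answer: 101745/1048576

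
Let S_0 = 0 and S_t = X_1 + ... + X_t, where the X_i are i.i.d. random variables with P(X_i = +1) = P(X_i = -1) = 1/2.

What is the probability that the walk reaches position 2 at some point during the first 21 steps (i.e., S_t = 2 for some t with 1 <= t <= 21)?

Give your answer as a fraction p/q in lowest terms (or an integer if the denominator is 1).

Count via complement. Let g(t,s) = #length-t paths at position s with S_1..S_t all ≠ 2.
g(t,s) = g(t-1,s-1) + g(t-1,s+1) for s ≠ 2; g(t,2) = 0.
t=0: g(0,0)=1
t=1: g(1,-1)=1 g(1,1)=1
t=2: g(2,-2)=1 g(2,0)=2
t=3: g(3,-3)=1 g(3,-1)=3 g(3,1)=2
t=4: g(4,-4)=1 g(4,-2)=4 g(4,0)=5
t=5: g(5,-5)=1 g(5,-3)=5 g(5,-1)=9 g(5,1)=5
t=6: g(6,-6)=1 g(6,-4)=6 g(6,-2)=14 g(6,0)=14
t=7: g(7,-7)=1 g(7,-5)=7 g(7,-3)=20 g(7,-1)=28 g(7,1)=14
t=8: g(8,-8)=1 g(8,-6)=8 g(8,-4)=27 g(8,-2)=48 g(8,0)=42
t=9: g(9,-9)=1 g(9,-7)=9 g(9,-5)=35 g(9,-3)=75 g(9,-1)=90 g(9,1)=42
t=10: g(10,-10)=1 g(10,-8)=10 g(10,-6)=44 g(10,-4)=110 g(10,-2)=165 g(10,0)=132
t=11: g(11,-11)=1 g(11,-9)=11 g(11,-7)=54 g(11,-5)=154 g(11,-3)=275 g(11,-1)=297 g(11,1)=132
t=12: g(12,-12)=1 g(12,-10)=12 g(12,-8)=65 g(12,-6)=208 g(12,-4)=429 g(12,-2)=572 g(12,0)=429
t=13: g(13,-13)=1 g(13,-11)=13 g(13,-9)=77 g(13,-7)=273 g(13,-5)=637 g(13,-3)=1001 g(13,-1)=1001 g(13,1)=429
t=14: g(14,-14)=1 g(14,-12)=14 g(14,-10)=90 g(14,-8)=350 g(14,-6)=910 g(14,-4)=1638 g(14,-2)=2002 g(14,0)=1430
t=15: g(15,-15)=1 g(15,-13)=15 g(15,-11)=104 g(15,-9)=440 g(15,-7)=1260 g(15,-5)=2548 g(15,-3)=3640 g(15,-1)=3432 g(15,1)=1430
t=16: g(16,-16)=1 g(16,-14)=16 g(16,-12)=119 g(16,-10)=544 g(16,-8)=1700 g(16,-6)=3808 g(16,-4)=6188 g(16,-2)=7072 g(16,0)=4862
t=17: g(17,-17)=1 g(17,-15)=17 g(17,-13)=135 g(17,-11)=663 g(17,-9)=2244 g(17,-7)=5508 g(17,-5)=9996 g(17,-3)=13260 g(17,-1)=11934 g(17,1)=4862
t=18: g(18,-18)=1 g(18,-16)=18 g(18,-14)=152 g(18,-12)=798 g(18,-10)=2907 g(18,-8)=7752 g(18,-6)=15504 g(18,-4)=23256 g(18,-2)=25194 g(18,0)=16796
t=19: g(19,-19)=1 g(19,-17)=19 g(19,-15)=170 g(19,-13)=950 g(19,-11)=3705 g(19,-9)=10659 g(19,-7)=23256 g(19,-5)=38760 g(19,-3)=48450 g(19,-1)=41990 g(19,1)=16796
t=20: g(20,-20)=1 g(20,-18)=20 g(20,-16)=189 g(20,-14)=1120 g(20,-12)=4655 g(20,-10)=14364 g(20,-8)=33915 g(20,-6)=62016 g(20,-4)=87210 g(20,-2)=90440 g(20,0)=58786
t=21: g(21,-21)=1 g(21,-19)=21 g(21,-17)=209 g(21,-15)=1309 g(21,-13)=5775 g(21,-11)=19019 g(21,-9)=48279 g(21,-7)=95931 g(21,-5)=149226 g(21,-3)=177650 g(21,-1)=149226 g(21,1)=58786
Paths never hitting 2: Σ_s g(21,s) = 705432
Paths hitting 2: 2^21 - 705432 = 1391720
P = 1391720/2097152 = 173965/262144

Answer: 173965/262144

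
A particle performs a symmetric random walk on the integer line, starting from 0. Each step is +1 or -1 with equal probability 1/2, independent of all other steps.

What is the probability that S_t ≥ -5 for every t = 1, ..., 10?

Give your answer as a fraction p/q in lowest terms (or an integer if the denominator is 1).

Answer: 957/1024

Derivation:
Let f(t,s) = #length-t paths at position s with S_1..S_t all ≥ -5.
f(t,s) = f(t-1,s-1) + f(t-1,s+1) for s ≥ -5; f(t,s) = 0 for s < -5.
t=0: f(0,0)=1
t=1: f(1,-1)=1 f(1,1)=1
t=2: f(2,-2)=1 f(2,0)=2 f(2,2)=1
t=3: f(3,-3)=1 f(3,-1)=3 f(3,1)=3 f(3,3)=1
t=4: f(4,-4)=1 f(4,-2)=4 f(4,0)=6 f(4,2)=4 f(4,4)=1
t=5: f(5,-5)=1 f(5,-3)=5 f(5,-1)=10 f(5,1)=10 f(5,3)=5 f(5,5)=1
t=6: f(6,-4)=6 f(6,-2)=15 f(6,0)=20 f(6,2)=15 f(6,4)=6 f(6,6)=1
t=7: f(7,-5)=6 f(7,-3)=21 f(7,-1)=35 f(7,1)=35 f(7,3)=21 f(7,5)=7 f(7,7)=1
t=8: f(8,-4)=27 f(8,-2)=56 f(8,0)=70 f(8,2)=56 f(8,4)=28 f(8,6)=8 f(8,8)=1
t=9: f(9,-5)=27 f(9,-3)=83 f(9,-1)=126 f(9,1)=126 f(9,3)=84 f(9,5)=36 f(9,7)=9 f(9,9)=1
t=10: f(10,-4)=110 f(10,-2)=209 f(10,0)=252 f(10,2)=210 f(10,4)=120 f(10,6)=45 f(10,8)=10 f(10,10)=1
Σ_s f(10,s) = 957
P = 957/1024 = 957/1024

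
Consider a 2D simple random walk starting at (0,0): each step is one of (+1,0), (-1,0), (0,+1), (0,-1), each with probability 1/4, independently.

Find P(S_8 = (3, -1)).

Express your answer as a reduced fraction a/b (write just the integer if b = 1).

Answer: 49/2048

Derivation:
Let h be the number of horizontal steps (so 8-h are vertical). To end at (3,-1) need (h+3)/2 right-steps and ((8-h)-1)/2 up-steps.
Sum over h with 3 ≤ h ≤ 7, h ≡ 1 (mod 2), 8-h ≡ 1 (mod 2):
h=3: C(8,3)·C(3,3)·C(5,2) = 56·1·10 = 560
h=5: C(8,5)·C(5,4)·C(3,1) = 56·5·3 = 840
h=7: C(8,7)·C(7,5)·C(1,0) = 8·21·1 = 168
Total favorable: 1568
Total paths: 4^8 = 65536
P = 1568/65536 = 49/2048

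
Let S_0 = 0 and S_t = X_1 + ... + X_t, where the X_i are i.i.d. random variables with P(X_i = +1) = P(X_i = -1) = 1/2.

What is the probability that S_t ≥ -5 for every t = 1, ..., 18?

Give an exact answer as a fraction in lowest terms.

Answer: 54587/65536

Derivation:
Let f(t,s) = #length-t paths at position s with S_1..S_t all ≥ -5.
f(t,s) = f(t-1,s-1) + f(t-1,s+1) for s ≥ -5; f(t,s) = 0 for s < -5.
t=0: f(0,0)=1
t=1: f(1,-1)=1 f(1,1)=1
t=2: f(2,-2)=1 f(2,0)=2 f(2,2)=1
t=3: f(3,-3)=1 f(3,-1)=3 f(3,1)=3 f(3,3)=1
t=4: f(4,-4)=1 f(4,-2)=4 f(4,0)=6 f(4,2)=4 f(4,4)=1
t=5: f(5,-5)=1 f(5,-3)=5 f(5,-1)=10 f(5,1)=10 f(5,3)=5 f(5,5)=1
t=6: f(6,-4)=6 f(6,-2)=15 f(6,0)=20 f(6,2)=15 f(6,4)=6 f(6,6)=1
t=7: f(7,-5)=6 f(7,-3)=21 f(7,-1)=35 f(7,1)=35 f(7,3)=21 f(7,5)=7 f(7,7)=1
t=8: f(8,-4)=27 f(8,-2)=56 f(8,0)=70 f(8,2)=56 f(8,4)=28 f(8,6)=8 f(8,8)=1
t=9: f(9,-5)=27 f(9,-3)=83 f(9,-1)=126 f(9,1)=126 f(9,3)=84 f(9,5)=36 f(9,7)=9 f(9,9)=1
t=10: f(10,-4)=110 f(10,-2)=209 f(10,0)=252 f(10,2)=210 f(10,4)=120 f(10,6)=45 f(10,8)=10 f(10,10)=1
t=11: f(11,-5)=110 f(11,-3)=319 f(11,-1)=461 f(11,1)=462 f(11,3)=330 f(11,5)=165 f(11,7)=55 f(11,9)=11 f(11,11)=1
t=12: f(12,-4)=429 f(12,-2)=780 f(12,0)=923 f(12,2)=792 f(12,4)=495 f(12,6)=220 f(12,8)=66 f(12,10)=12 f(12,12)=1
t=13: f(13,-5)=429 f(13,-3)=1209 f(13,-1)=1703 f(13,1)=1715 f(13,3)=1287 f(13,5)=715 f(13,7)=286 f(13,9)=78 f(13,11)=13 f(13,13)=1
t=14: f(14,-4)=1638 f(14,-2)=2912 f(14,0)=3418 f(14,2)=3002 f(14,4)=2002 f(14,6)=1001 f(14,8)=364 f(14,10)=91 f(14,12)=14 f(14,14)=1
t=15: f(15,-5)=1638 f(15,-3)=4550 f(15,-1)=6330 f(15,1)=6420 f(15,3)=5004 f(15,5)=3003 f(15,7)=1365 f(15,9)=455 f(15,11)=105 f(15,13)=15 f(15,15)=1
t=16: f(16,-4)=6188 f(16,-2)=10880 f(16,0)=12750 f(16,2)=11424 f(16,4)=8007 f(16,6)=4368 f(16,8)=1820 f(16,10)=560 f(16,12)=120 f(16,14)=16 f(16,16)=1
t=17: f(17,-5)=6188 f(17,-3)=17068 f(17,-1)=23630 f(17,1)=24174 f(17,3)=19431 f(17,5)=12375 f(17,7)=6188 f(17,9)=2380 f(17,11)=680 f(17,13)=136 f(17,15)=17 f(17,17)=1
t=18: f(18,-4)=23256 f(18,-2)=40698 f(18,0)=47804 f(18,2)=43605 f(18,4)=31806 f(18,6)=18563 f(18,8)=8568 f(18,10)=3060 f(18,12)=816 f(18,14)=153 f(18,16)=18 f(18,18)=1
Σ_s f(18,s) = 218348
P = 218348/262144 = 54587/65536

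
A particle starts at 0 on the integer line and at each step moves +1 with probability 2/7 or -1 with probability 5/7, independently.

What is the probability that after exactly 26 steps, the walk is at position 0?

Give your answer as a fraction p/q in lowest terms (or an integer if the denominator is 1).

To be at 0 after 26 steps: need exactly 13 steps of +1 and 13 of -1.
Number of such sequences: C(26,13) = 10400600
Each has probability (2/7)^13 · (5/7)^13 = 10000000000000/9387480337647754305649
P = 10400600 · 10000000000000/9387480337647754305649 = 14858000000000000000/1341068619663964900807

Answer: 14858000000000000000/1341068619663964900807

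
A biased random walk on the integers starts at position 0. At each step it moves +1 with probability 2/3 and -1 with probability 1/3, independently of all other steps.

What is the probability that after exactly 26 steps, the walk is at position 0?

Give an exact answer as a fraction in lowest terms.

To be at 0 after 26 steps: need exactly 13 steps of +1 and 13 of -1.
Number of such sequences: C(26,13) = 10400600
Each has probability (2/3)^13 · (1/3)^13 = 8192/2541865828329
P = 10400600 · 8192/2541865828329 = 85201715200/2541865828329

Answer: 85201715200/2541865828329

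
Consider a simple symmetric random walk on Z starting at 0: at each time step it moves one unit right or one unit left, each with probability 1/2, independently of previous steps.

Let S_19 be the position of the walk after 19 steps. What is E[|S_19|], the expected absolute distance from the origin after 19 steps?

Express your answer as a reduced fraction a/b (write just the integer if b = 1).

S_19 takes values m ≡ 1 (mod 2) with |m| ≤ 19; P(S_19=m) = C(19,(19+m)/2)/2^19.
Total paths: 2^19 = 524288
Distribution: P(S=-19)=1/524288, P(S=-17)=19/524288, P(S=-15)=171/524288, P(S=-13)=969/524288, P(S=-11)=3876/524288, P(S=-9)=11628/524288, P(S=-7)=27132/524288, P(S=-5)=50388/524288, P(S=-3)=75582/524288, P(S=-1)=92378/524288, P(S=1)=92378/524288, P(S=3)=75582/524288, P(S=5)=50388/524288, P(S=7)=27132/524288, P(S=9)=11628/524288, P(S=11)=3876/524288, P(S=13)=969/524288, P(S=15)=171/524288, P(S=17)=19/524288, P(S=19)=1/524288
E[|S_19|] = Σ_m |m|·P(S_19=m) = 1847560/524288 = 230945/65536

Answer: 230945/65536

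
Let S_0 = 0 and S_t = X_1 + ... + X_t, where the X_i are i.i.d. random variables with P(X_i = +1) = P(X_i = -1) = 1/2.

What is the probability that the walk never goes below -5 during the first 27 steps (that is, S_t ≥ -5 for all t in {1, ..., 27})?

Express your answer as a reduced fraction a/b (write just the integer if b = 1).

Let f(t,s) = #length-t paths at position s with S_1..S_t all ≥ -5.
f(t,s) = f(t-1,s-1) + f(t-1,s+1) for s ≥ -5; f(t,s) = 0 for s < -5.
t=0: f(0,0)=1
t=1: f(1,-1)=1 f(1,1)=1
t=2: f(2,-2)=1 f(2,0)=2 f(2,2)=1
t=3: f(3,-3)=1 f(3,-1)=3 f(3,1)=3 f(3,3)=1
t=4: f(4,-4)=1 f(4,-2)=4 f(4,0)=6 f(4,2)=4 f(4,4)=1
t=5: f(5,-5)=1 f(5,-3)=5 f(5,-1)=10 f(5,1)=10 f(5,3)=5 f(5,5)=1
t=6: f(6,-4)=6 f(6,-2)=15 f(6,0)=20 f(6,2)=15 f(6,4)=6 f(6,6)=1
t=7: f(7,-5)=6 f(7,-3)=21 f(7,-1)=35 f(7,1)=35 f(7,3)=21 f(7,5)=7 f(7,7)=1
t=8: f(8,-4)=27 f(8,-2)=56 f(8,0)=70 f(8,2)=56 f(8,4)=28 f(8,6)=8 f(8,8)=1
t=9: f(9,-5)=27 f(9,-3)=83 f(9,-1)=126 f(9,1)=126 f(9,3)=84 f(9,5)=36 f(9,7)=9 f(9,9)=1
t=10: f(10,-4)=110 f(10,-2)=209 f(10,0)=252 f(10,2)=210 f(10,4)=120 f(10,6)=45 f(10,8)=10 f(10,10)=1
t=11: f(11,-5)=110 f(11,-3)=319 f(11,-1)=461 f(11,1)=462 f(11,3)=330 f(11,5)=165 f(11,7)=55 f(11,9)=11 f(11,11)=1
t=12: f(12,-4)=429 f(12,-2)=780 f(12,0)=923 f(12,2)=792 f(12,4)=495 f(12,6)=220 f(12,8)=66 f(12,10)=12 f(12,12)=1
t=13: f(13,-5)=429 f(13,-3)=1209 f(13,-1)=1703 f(13,1)=1715 f(13,3)=1287 f(13,5)=715 f(13,7)=286 f(13,9)=78 f(13,11)=13 f(13,13)=1
t=14: f(14,-4)=1638 f(14,-2)=2912 f(14,0)=3418 f(14,2)=3002 f(14,4)=2002 f(14,6)=1001 f(14,8)=364 f(14,10)=91 f(14,12)=14 f(14,14)=1
t=15: f(15,-5)=1638 f(15,-3)=4550 f(15,-1)=6330 f(15,1)=6420 f(15,3)=5004 f(15,5)=3003 f(15,7)=1365 f(15,9)=455 f(15,11)=105 f(15,13)=15 f(15,15)=1
t=16: f(16,-4)=6188 f(16,-2)=10880 f(16,0)=12750 f(16,2)=11424 f(16,4)=8007 f(16,6)=4368 f(16,8)=1820 f(16,10)=560 f(16,12)=120 f(16,14)=16 f(16,16)=1
t=17: f(17,-5)=6188 f(17,-3)=17068 f(17,-1)=23630 f(17,1)=24174 f(17,3)=19431 f(17,5)=12375 f(17,7)=6188 f(17,9)=2380 f(17,11)=680 f(17,13)=136 f(17,15)=17 f(17,17)=1
t=18: f(18,-4)=23256 f(18,-2)=40698 f(18,0)=47804 f(18,2)=43605 f(18,4)=31806 f(18,6)=18563 f(18,8)=8568 f(18,10)=3060 f(18,12)=816 f(18,14)=153 f(18,16)=18 f(18,18)=1
t=19: f(19,-5)=23256 f(19,-3)=63954 f(19,-1)=88502 f(19,1)=91409 f(19,3)=75411 f(19,5)=50369 f(19,7)=27131 f(19,9)=11628 f(19,11)=3876 f(19,13)=969 f(19,15)=171 f(19,17)=19 f(19,19)=1
t=20: f(20,-4)=87210 f(20,-2)=152456 f(20,0)=179911 f(20,2)=166820 f(20,4)=125780 f(20,6)=77500 f(20,8)=38759 f(20,10)=15504 f(20,12)=4845 f(20,14)=1140 f(20,16)=190 f(20,18)=20 f(20,20)=1
t=21: f(21,-5)=87210 f(21,-3)=239666 f(21,-1)=332367 f(21,1)=346731 f(21,3)=292600 f(21,5)=203280 f(21,7)=116259 f(21,9)=54263 f(21,11)=20349 f(21,13)=5985 f(21,15)=1330 f(21,17)=210 f(21,19)=21 f(21,21)=1
t=22: f(22,-4)=326876 f(22,-2)=572033 f(22,0)=679098 f(22,2)=639331 f(22,4)=495880 f(22,6)=319539 f(22,8)=170522 f(22,10)=74612 f(22,12)=26334 f(22,14)=7315 f(22,16)=1540 f(22,18)=231 f(22,20)=22 f(22,22)=1
t=23: f(23,-5)=326876 f(23,-3)=898909 f(23,-1)=1251131 f(23,1)=1318429 f(23,3)=1135211 f(23,5)=815419 f(23,7)=490061 f(23,9)=245134 f(23,11)=100946 f(23,13)=33649 f(23,15)=8855 f(23,17)=1771 f(23,19)=253 f(23,21)=23 f(23,23)=1
t=24: f(24,-4)=1225785 f(24,-2)=2150040 f(24,0)=2569560 f(24,2)=2453640 f(24,4)=1950630 f(24,6)=1305480 f(24,8)=735195 f(24,10)=346080 f(24,12)=134595 f(24,14)=42504 f(24,16)=10626 f(24,18)=2024 f(24,20)=276 f(24,22)=24 f(24,24)=1
t=25: f(25,-5)=1225785 f(25,-3)=3375825 f(25,-1)=4719600 f(25,1)=5023200 f(25,3)=4404270 f(25,5)=3256110 f(25,7)=2040675 f(25,9)=1081275 f(25,11)=480675 f(25,13)=177099 f(25,15)=53130 f(25,17)=12650 f(25,19)=2300 f(25,21)=300 f(25,23)=25 f(25,25)=1
t=26: f(26,-4)=4601610 f(26,-2)=8095425 f(26,0)=9742800 f(26,2)=9427470 f(26,4)=7660380 f(26,6)=5296785 f(26,8)=3121950 f(26,10)=1561950 f(26,12)=657774 f(26,14)=230229 f(26,16)=65780 f(26,18)=14950 f(26,20)=2600 f(26,22)=325 f(26,24)=26 f(26,26)=1
t=27: f(27,-5)=4601610 f(27,-3)=12697035 f(27,-1)=17838225 f(27,1)=19170270 f(27,3)=17087850 f(27,5)=12957165 f(27,7)=8418735 f(27,9)=4683900 f(27,11)=2219724 f(27,13)=888003 f(27,15)=296009 f(27,17)=80730 f(27,19)=17550 f(27,21)=2925 f(27,23)=351 f(27,25)=27 f(27,27)=1
Σ_s f(27,s) = 100960110
P = 100960110/134217728 = 50480055/67108864

Answer: 50480055/67108864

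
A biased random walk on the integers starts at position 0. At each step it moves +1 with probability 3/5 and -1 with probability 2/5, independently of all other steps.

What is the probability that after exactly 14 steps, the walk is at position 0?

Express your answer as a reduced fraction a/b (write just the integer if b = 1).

To be at 0 after 14 steps: need exactly 7 steps of +1 and 7 of -1.
Number of such sequences: C(14,7) = 3432
Each has probability (3/5)^7 · (2/5)^7 = 279936/6103515625
P = 3432 · 279936/6103515625 = 960740352/6103515625

Answer: 960740352/6103515625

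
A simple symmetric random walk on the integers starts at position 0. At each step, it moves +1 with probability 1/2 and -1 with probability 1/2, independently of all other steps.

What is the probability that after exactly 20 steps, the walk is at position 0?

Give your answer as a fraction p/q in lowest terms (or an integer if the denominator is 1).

Answer: 46189/262144

Derivation:
To return to 0 after 20 steps: need exactly 10 steps of +1 and 10 of -1.
Favorable paths: C(20,10) = 184756
Total paths: 2^20 = 1048576
P = 184756/1048576 = 46189/262144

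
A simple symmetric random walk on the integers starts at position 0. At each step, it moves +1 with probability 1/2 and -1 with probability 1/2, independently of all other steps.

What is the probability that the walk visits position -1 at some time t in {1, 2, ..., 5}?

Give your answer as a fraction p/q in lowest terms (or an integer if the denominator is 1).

Count via complement. Let g(t,s) = #length-t paths at position s with S_1..S_t all ≠ -1.
g(t,s) = g(t-1,s-1) + g(t-1,s+1) for s ≠ -1; g(t,-1) = 0.
t=0: g(0,0)=1
t=1: g(1,1)=1
t=2: g(2,0)=1 g(2,2)=1
t=3: g(3,1)=2 g(3,3)=1
t=4: g(4,0)=2 g(4,2)=3 g(4,4)=1
t=5: g(5,1)=5 g(5,3)=4 g(5,5)=1
Paths never hitting -1: Σ_s g(5,s) = 10
Paths hitting -1: 2^5 - 10 = 22
P = 22/32 = 11/16

Answer: 11/16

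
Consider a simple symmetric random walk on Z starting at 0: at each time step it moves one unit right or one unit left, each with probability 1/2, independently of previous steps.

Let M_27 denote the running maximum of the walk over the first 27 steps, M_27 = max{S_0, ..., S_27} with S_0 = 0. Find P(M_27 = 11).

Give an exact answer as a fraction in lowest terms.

Let M_27 = max(S_0,...,S_27). Use the reflection principle: for j ≥ 1, #{paths with M_27 ≥ j} = #{S_27 ≥ j} + #{S_27 ≥ j+1}.
By reflection, #{M_27 ≥ 11} = #{S_27 ≥ 11} + #{S_27 ≥ 12} = 3505699 + 1285624 = 4791323.
#{M_27 ≥ 12} = #{S_27 ≥ 12} + #{S_27 ≥ 13} = 1285624 + 1285624 = 2571248.
#{M_27 = 11} = 4791323 - 2571248 = 2220075.
P(M_27 = 11) = 2220075/134217728 = 2220075/134217728

Answer: 2220075/134217728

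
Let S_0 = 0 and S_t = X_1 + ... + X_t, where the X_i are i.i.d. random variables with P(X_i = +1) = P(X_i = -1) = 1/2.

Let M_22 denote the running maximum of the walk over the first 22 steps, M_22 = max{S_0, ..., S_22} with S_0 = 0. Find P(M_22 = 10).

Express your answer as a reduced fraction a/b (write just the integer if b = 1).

Answer: 74613/4194304

Derivation:
Let M_22 = max(S_0,...,S_22). Use the reflection principle: for j ≥ 1, #{paths with M_22 ≥ j} = #{S_22 ≥ j} + #{S_22 ≥ j+1}.
By reflection, #{M_22 ≥ 10} = #{S_22 ≥ 10} + #{S_22 ≥ 11} = 110056 + 35443 = 145499.
#{M_22 ≥ 11} = #{S_22 ≥ 11} + #{S_22 ≥ 12} = 35443 + 35443 = 70886.
#{M_22 = 10} = 145499 - 70886 = 74613.
P(M_22 = 10) = 74613/4194304 = 74613/4194304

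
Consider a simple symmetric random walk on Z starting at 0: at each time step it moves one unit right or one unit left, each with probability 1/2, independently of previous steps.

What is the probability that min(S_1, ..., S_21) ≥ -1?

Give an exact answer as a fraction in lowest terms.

Let f(t,s) = #length-t paths at position s with S_1..S_t all ≥ -1.
f(t,s) = f(t-1,s-1) + f(t-1,s+1) for s ≥ -1; f(t,s) = 0 for s < -1.
t=0: f(0,0)=1
t=1: f(1,-1)=1 f(1,1)=1
t=2: f(2,0)=2 f(2,2)=1
t=3: f(3,-1)=2 f(3,1)=3 f(3,3)=1
t=4: f(4,0)=5 f(4,2)=4 f(4,4)=1
t=5: f(5,-1)=5 f(5,1)=9 f(5,3)=5 f(5,5)=1
t=6: f(6,0)=14 f(6,2)=14 f(6,4)=6 f(6,6)=1
t=7: f(7,-1)=14 f(7,1)=28 f(7,3)=20 f(7,5)=7 f(7,7)=1
t=8: f(8,0)=42 f(8,2)=48 f(8,4)=27 f(8,6)=8 f(8,8)=1
t=9: f(9,-1)=42 f(9,1)=90 f(9,3)=75 f(9,5)=35 f(9,7)=9 f(9,9)=1
t=10: f(10,0)=132 f(10,2)=165 f(10,4)=110 f(10,6)=44 f(10,8)=10 f(10,10)=1
t=11: f(11,-1)=132 f(11,1)=297 f(11,3)=275 f(11,5)=154 f(11,7)=54 f(11,9)=11 f(11,11)=1
t=12: f(12,0)=429 f(12,2)=572 f(12,4)=429 f(12,6)=208 f(12,8)=65 f(12,10)=12 f(12,12)=1
t=13: f(13,-1)=429 f(13,1)=1001 f(13,3)=1001 f(13,5)=637 f(13,7)=273 f(13,9)=77 f(13,11)=13 f(13,13)=1
t=14: f(14,0)=1430 f(14,2)=2002 f(14,4)=1638 f(14,6)=910 f(14,8)=350 f(14,10)=90 f(14,12)=14 f(14,14)=1
t=15: f(15,-1)=1430 f(15,1)=3432 f(15,3)=3640 f(15,5)=2548 f(15,7)=1260 f(15,9)=440 f(15,11)=104 f(15,13)=15 f(15,15)=1
t=16: f(16,0)=4862 f(16,2)=7072 f(16,4)=6188 f(16,6)=3808 f(16,8)=1700 f(16,10)=544 f(16,12)=119 f(16,14)=16 f(16,16)=1
t=17: f(17,-1)=4862 f(17,1)=11934 f(17,3)=13260 f(17,5)=9996 f(17,7)=5508 f(17,9)=2244 f(17,11)=663 f(17,13)=135 f(17,15)=17 f(17,17)=1
t=18: f(18,0)=16796 f(18,2)=25194 f(18,4)=23256 f(18,6)=15504 f(18,8)=7752 f(18,10)=2907 f(18,12)=798 f(18,14)=152 f(18,16)=18 f(18,18)=1
t=19: f(19,-1)=16796 f(19,1)=41990 f(19,3)=48450 f(19,5)=38760 f(19,7)=23256 f(19,9)=10659 f(19,11)=3705 f(19,13)=950 f(19,15)=170 f(19,17)=19 f(19,19)=1
t=20: f(20,0)=58786 f(20,2)=90440 f(20,4)=87210 f(20,6)=62016 f(20,8)=33915 f(20,10)=14364 f(20,12)=4655 f(20,14)=1120 f(20,16)=189 f(20,18)=20 f(20,20)=1
t=21: f(21,-1)=58786 f(21,1)=149226 f(21,3)=177650 f(21,5)=149226 f(21,7)=95931 f(21,9)=48279 f(21,11)=19019 f(21,13)=5775 f(21,15)=1309 f(21,17)=209 f(21,19)=21 f(21,21)=1
Σ_s f(21,s) = 705432
P = 705432/2097152 = 88179/262144

Answer: 88179/262144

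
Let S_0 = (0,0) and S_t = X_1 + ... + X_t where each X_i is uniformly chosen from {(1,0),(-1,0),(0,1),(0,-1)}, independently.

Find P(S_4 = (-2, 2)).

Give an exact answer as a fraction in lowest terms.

Let h be the number of horizontal steps (so 4-h are vertical). To end at (-2,2) need (h-2)/2 right-steps and ((4-h)+2)/2 up-steps.
Sum over h with 2 ≤ h ≤ 2, h ≡ 0 (mod 2), 4-h ≡ 0 (mod 2):
h=2: C(4,2)·C(2,0)·C(2,2) = 6·1·1 = 6
Total favorable: 6
Total paths: 4^4 = 256
P = 6/256 = 3/128

Answer: 3/128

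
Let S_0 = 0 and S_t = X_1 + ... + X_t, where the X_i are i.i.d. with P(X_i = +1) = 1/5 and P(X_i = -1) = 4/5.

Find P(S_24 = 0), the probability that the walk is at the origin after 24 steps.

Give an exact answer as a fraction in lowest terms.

Answer: 45368209309696/59604644775390625

Derivation:
To be at 0 after 24 steps: need exactly 12 steps of +1 and 12 of -1.
Number of such sequences: C(24,12) = 2704156
Each has probability (1/5)^12 · (4/5)^12 = 16777216/59604644775390625
P = 2704156 · 16777216/59604644775390625 = 45368209309696/59604644775390625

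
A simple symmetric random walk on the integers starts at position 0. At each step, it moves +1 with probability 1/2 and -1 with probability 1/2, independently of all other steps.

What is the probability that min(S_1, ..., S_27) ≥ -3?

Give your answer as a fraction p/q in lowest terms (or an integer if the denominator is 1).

Let f(t,s) = #length-t paths at position s with S_1..S_t all ≥ -3.
f(t,s) = f(t-1,s-1) + f(t-1,s+1) for s ≥ -3; f(t,s) = 0 for s < -3.
t=0: f(0,0)=1
t=1: f(1,-1)=1 f(1,1)=1
t=2: f(2,-2)=1 f(2,0)=2 f(2,2)=1
t=3: f(3,-3)=1 f(3,-1)=3 f(3,1)=3 f(3,3)=1
t=4: f(4,-2)=4 f(4,0)=6 f(4,2)=4 f(4,4)=1
t=5: f(5,-3)=4 f(5,-1)=10 f(5,1)=10 f(5,3)=5 f(5,5)=1
t=6: f(6,-2)=14 f(6,0)=20 f(6,2)=15 f(6,4)=6 f(6,6)=1
t=7: f(7,-3)=14 f(7,-1)=34 f(7,1)=35 f(7,3)=21 f(7,5)=7 f(7,7)=1
t=8: f(8,-2)=48 f(8,0)=69 f(8,2)=56 f(8,4)=28 f(8,6)=8 f(8,8)=1
t=9: f(9,-3)=48 f(9,-1)=117 f(9,1)=125 f(9,3)=84 f(9,5)=36 f(9,7)=9 f(9,9)=1
t=10: f(10,-2)=165 f(10,0)=242 f(10,2)=209 f(10,4)=120 f(10,6)=45 f(10,8)=10 f(10,10)=1
t=11: f(11,-3)=165 f(11,-1)=407 f(11,1)=451 f(11,3)=329 f(11,5)=165 f(11,7)=55 f(11,9)=11 f(11,11)=1
t=12: f(12,-2)=572 f(12,0)=858 f(12,2)=780 f(12,4)=494 f(12,6)=220 f(12,8)=66 f(12,10)=12 f(12,12)=1
t=13: f(13,-3)=572 f(13,-1)=1430 f(13,1)=1638 f(13,3)=1274 f(13,5)=714 f(13,7)=286 f(13,9)=78 f(13,11)=13 f(13,13)=1
t=14: f(14,-2)=2002 f(14,0)=3068 f(14,2)=2912 f(14,4)=1988 f(14,6)=1000 f(14,8)=364 f(14,10)=91 f(14,12)=14 f(14,14)=1
t=15: f(15,-3)=2002 f(15,-1)=5070 f(15,1)=5980 f(15,3)=4900 f(15,5)=2988 f(15,7)=1364 f(15,9)=455 f(15,11)=105 f(15,13)=15 f(15,15)=1
t=16: f(16,-2)=7072 f(16,0)=11050 f(16,2)=10880 f(16,4)=7888 f(16,6)=4352 f(16,8)=1819 f(16,10)=560 f(16,12)=120 f(16,14)=16 f(16,16)=1
t=17: f(17,-3)=7072 f(17,-1)=18122 f(17,1)=21930 f(17,3)=18768 f(17,5)=12240 f(17,7)=6171 f(17,9)=2379 f(17,11)=680 f(17,13)=136 f(17,15)=17 f(17,17)=1
t=18: f(18,-2)=25194 f(18,0)=40052 f(18,2)=40698 f(18,4)=31008 f(18,6)=18411 f(18,8)=8550 f(18,10)=3059 f(18,12)=816 f(18,14)=153 f(18,16)=18 f(18,18)=1
t=19: f(19,-3)=25194 f(19,-1)=65246 f(19,1)=80750 f(19,3)=71706 f(19,5)=49419 f(19,7)=26961 f(19,9)=11609 f(19,11)=3875 f(19,13)=969 f(19,15)=171 f(19,17)=19 f(19,19)=1
t=20: f(20,-2)=90440 f(20,0)=145996 f(20,2)=152456 f(20,4)=121125 f(20,6)=76380 f(20,8)=38570 f(20,10)=15484 f(20,12)=4844 f(20,14)=1140 f(20,16)=190 f(20,18)=20 f(20,20)=1
t=21: f(21,-3)=90440 f(21,-1)=236436 f(21,1)=298452 f(21,3)=273581 f(21,5)=197505 f(21,7)=114950 f(21,9)=54054 f(21,11)=20328 f(21,13)=5984 f(21,15)=1330 f(21,17)=210 f(21,19)=21 f(21,21)=1
t=22: f(22,-2)=326876 f(22,0)=534888 f(22,2)=572033 f(22,4)=471086 f(22,6)=312455 f(22,8)=169004 f(22,10)=74382 f(22,12)=26312 f(22,14)=7314 f(22,16)=1540 f(22,18)=231 f(22,20)=22 f(22,22)=1
t=23: f(23,-3)=326876 f(23,-1)=861764 f(23,1)=1106921 f(23,3)=1043119 f(23,5)=783541 f(23,7)=481459 f(23,9)=243386 f(23,11)=100694 f(23,13)=33626 f(23,15)=8854 f(23,17)=1771 f(23,19)=253 f(23,21)=23 f(23,23)=1
t=24: f(24,-2)=1188640 f(24,0)=1968685 f(24,2)=2150040 f(24,4)=1826660 f(24,6)=1265000 f(24,8)=724845 f(24,10)=344080 f(24,12)=134320 f(24,14)=42480 f(24,16)=10625 f(24,18)=2024 f(24,20)=276 f(24,22)=24 f(24,24)=1
t=25: f(25,-3)=1188640 f(25,-1)=3157325 f(25,1)=4118725 f(25,3)=3976700 f(25,5)=3091660 f(25,7)=1989845 f(25,9)=1068925 f(25,11)=478400 f(25,13)=176800 f(25,15)=53105 f(25,17)=12649 f(25,19)=2300 f(25,21)=300 f(25,23)=25 f(25,25)=1
t=26: f(26,-2)=4345965 f(26,0)=7276050 f(26,2)=8095425 f(26,4)=7068360 f(26,6)=5081505 f(26,8)=3058770 f(26,10)=1547325 f(26,12)=655200 f(26,14)=229905 f(26,16)=65754 f(26,18)=14949 f(26,20)=2600 f(26,22)=325 f(26,24)=26 f(26,26)=1
t=27: f(27,-3)=4345965 f(27,-1)=11622015 f(27,1)=15371475 f(27,3)=15163785 f(27,5)=12149865 f(27,7)=8140275 f(27,9)=4606095 f(27,11)=2202525 f(27,13)=885105 f(27,15)=295659 f(27,17)=80703 f(27,19)=17549 f(27,21)=2925 f(27,23)=351 f(27,25)=27 f(27,27)=1
Σ_s f(27,s) = 74884320
P = 74884320/134217728 = 2340135/4194304

Answer: 2340135/4194304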